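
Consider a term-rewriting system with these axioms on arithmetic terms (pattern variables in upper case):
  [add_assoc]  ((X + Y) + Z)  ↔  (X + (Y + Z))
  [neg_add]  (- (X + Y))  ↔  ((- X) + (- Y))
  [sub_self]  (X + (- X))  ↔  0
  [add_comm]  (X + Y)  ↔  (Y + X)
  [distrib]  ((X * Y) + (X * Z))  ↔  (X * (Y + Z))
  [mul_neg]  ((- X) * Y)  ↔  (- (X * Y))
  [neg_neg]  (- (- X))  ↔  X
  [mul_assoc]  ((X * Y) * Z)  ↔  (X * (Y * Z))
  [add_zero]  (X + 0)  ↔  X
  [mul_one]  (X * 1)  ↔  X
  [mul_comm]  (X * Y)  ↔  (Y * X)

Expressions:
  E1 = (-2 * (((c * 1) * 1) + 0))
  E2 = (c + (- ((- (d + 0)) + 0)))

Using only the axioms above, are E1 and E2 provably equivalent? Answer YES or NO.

All listed rules preserve value, hence provable equivalence implies equal values everywhere; look for a separating assignment.
c=0, d=1 gives E1 ↦ 0, E2 ↦ 1; values differ ⇒ not provably equivalent.

NO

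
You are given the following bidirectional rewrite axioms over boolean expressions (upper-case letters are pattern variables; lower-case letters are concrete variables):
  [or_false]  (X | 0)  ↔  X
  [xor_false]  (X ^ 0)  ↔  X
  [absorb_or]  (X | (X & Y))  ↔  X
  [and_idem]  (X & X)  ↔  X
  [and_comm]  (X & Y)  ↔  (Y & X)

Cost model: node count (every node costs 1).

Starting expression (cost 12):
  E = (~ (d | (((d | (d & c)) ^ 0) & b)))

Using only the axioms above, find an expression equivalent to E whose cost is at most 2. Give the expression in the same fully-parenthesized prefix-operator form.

(~ d)   [cost 2]

(1) (d | (d & c))  =[absorb_or →]=  d    ⊢ (~ (d | ((d ^ 0) & b)))
(2) (d ^ 0)  =[xor_false →]=  d    ⊢ (~ (d | (d & b)))
(3) (d | (d & b))  =[absorb_or →]=  d    ⊢ cost 2, within 2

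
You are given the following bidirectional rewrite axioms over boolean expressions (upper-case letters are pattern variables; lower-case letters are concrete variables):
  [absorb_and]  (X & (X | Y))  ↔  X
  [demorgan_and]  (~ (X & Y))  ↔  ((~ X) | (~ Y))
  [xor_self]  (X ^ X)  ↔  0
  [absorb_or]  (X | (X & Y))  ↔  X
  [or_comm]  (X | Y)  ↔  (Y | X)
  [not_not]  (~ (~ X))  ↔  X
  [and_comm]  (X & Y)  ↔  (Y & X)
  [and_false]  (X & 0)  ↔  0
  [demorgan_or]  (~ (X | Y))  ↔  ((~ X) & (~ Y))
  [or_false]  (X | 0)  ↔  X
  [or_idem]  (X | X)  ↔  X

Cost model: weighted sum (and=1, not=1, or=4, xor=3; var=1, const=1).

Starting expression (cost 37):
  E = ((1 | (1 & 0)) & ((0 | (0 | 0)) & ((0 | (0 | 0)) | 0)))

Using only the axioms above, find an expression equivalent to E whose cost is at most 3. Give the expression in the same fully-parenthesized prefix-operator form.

step 1: absorb_and (→) rewrites ((0 | (0 | 0)) & ((0 | (0 | 0)) | 0)) into (0 | (0 | 0)), now ((1 | (1 & 0)) & (0 | (0 | 0)))
step 2: absorb_or (→) rewrites (1 | (1 & 0)) into 1, now (1 & (0 | (0 | 0)))
step 3: or_false (→) rewrites (0 | 0) into 0, now (1 & (0 | 0))
step 4: or_idem (→) rewrites (0 | 0) into 0, reaching cost 3 (bound 3)

(1 & 0)   [cost 3]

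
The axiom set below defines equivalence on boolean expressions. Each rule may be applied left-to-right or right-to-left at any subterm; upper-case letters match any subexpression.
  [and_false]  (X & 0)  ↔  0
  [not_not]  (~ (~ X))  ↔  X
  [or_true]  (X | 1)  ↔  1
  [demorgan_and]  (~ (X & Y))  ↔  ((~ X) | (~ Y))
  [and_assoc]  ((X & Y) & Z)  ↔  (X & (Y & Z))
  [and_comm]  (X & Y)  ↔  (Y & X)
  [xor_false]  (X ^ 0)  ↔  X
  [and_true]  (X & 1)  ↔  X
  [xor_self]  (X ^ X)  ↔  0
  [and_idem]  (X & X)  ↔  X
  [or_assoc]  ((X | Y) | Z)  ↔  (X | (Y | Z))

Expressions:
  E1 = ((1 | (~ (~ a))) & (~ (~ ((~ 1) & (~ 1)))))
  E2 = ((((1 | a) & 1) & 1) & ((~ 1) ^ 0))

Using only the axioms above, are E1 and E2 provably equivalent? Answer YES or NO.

YES

1. [and_idem →] ((~ 1) & (~ 1))  →  (~ 1);  E1 = ((1 | (~ (~ a))) & (~ (~ (~ 1))))
2. [not_not →] (~ (~ (~ 1)))  →  (~ 1);  E1 = ((1 | (~ (~ a))) & (~ 1))
3. [not_not →] (~ (~ a))  →  a;  E1 = ((1 | a) & (~ 1))
4. [xor_false ←] (~ 1)  →  ((~ 1) ^ 0);  E1 = ((1 | a) & ((~ 1) ^ 0))
5. [and_true ←] (1 | a)  →  ((1 | a) & 1);  E1 = (((1 | a) & 1) & ((~ 1) ^ 0))
6. [and_true ←] (1 | a)  →  ((1 | a) & 1);  this is E2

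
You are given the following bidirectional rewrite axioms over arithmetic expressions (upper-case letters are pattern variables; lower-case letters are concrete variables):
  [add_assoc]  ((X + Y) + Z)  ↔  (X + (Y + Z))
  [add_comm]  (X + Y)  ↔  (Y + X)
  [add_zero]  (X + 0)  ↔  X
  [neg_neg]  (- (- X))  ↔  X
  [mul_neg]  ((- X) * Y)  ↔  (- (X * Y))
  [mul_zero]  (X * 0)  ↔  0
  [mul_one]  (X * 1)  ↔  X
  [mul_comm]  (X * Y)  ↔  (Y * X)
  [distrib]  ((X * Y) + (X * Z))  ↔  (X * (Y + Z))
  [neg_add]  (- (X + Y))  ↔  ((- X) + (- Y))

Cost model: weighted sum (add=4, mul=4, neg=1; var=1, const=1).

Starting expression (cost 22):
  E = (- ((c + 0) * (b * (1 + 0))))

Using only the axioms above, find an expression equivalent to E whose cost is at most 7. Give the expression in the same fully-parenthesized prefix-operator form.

1. [add_zero →] (1 + 0)  →  1;  E = (- ((c + 0) * (b * 1)))
2. [add_zero →] (c + 0)  →  c;  E = (- (c * (b * 1)))
3. [mul_one →] (b * 1)  →  b;  cost 7 ≤ 7, done

(- (c * b))   [cost 7]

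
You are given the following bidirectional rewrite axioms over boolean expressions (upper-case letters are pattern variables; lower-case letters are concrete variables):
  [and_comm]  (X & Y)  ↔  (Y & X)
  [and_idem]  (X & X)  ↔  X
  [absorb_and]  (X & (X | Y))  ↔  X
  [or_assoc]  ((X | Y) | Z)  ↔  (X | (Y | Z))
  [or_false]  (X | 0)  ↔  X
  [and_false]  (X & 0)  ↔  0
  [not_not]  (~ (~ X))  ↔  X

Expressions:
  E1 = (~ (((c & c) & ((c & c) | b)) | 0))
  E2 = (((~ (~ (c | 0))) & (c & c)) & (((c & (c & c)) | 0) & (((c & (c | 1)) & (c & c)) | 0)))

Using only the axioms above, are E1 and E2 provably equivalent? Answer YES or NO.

NO

Every axiom is a valid identity, so a rewrite proof would force E1 and E2 to agree under every assignment.
At b=0, c=0: E1 = 1 but E2 = 0; they differ, so no derivation exists.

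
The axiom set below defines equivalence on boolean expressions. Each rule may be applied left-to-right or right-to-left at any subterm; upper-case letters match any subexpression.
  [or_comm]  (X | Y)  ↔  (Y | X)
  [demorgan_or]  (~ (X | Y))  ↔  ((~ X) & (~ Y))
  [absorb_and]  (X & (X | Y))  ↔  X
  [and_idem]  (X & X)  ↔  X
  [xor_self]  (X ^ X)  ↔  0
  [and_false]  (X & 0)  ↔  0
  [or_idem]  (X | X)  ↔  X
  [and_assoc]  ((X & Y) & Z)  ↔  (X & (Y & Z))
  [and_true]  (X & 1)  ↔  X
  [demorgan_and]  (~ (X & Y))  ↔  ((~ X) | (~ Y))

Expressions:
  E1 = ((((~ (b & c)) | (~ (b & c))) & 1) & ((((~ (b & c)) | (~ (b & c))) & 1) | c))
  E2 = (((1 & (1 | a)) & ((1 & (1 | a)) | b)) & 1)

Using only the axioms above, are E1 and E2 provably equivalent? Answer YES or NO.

All listed rules preserve value, hence provable equivalence implies equal values everywhere; look for a separating assignment.
a=0, b=1, c=1 gives E1 ↦ 0, E2 ↦ 1; values differ ⇒ not provably equivalent.

NO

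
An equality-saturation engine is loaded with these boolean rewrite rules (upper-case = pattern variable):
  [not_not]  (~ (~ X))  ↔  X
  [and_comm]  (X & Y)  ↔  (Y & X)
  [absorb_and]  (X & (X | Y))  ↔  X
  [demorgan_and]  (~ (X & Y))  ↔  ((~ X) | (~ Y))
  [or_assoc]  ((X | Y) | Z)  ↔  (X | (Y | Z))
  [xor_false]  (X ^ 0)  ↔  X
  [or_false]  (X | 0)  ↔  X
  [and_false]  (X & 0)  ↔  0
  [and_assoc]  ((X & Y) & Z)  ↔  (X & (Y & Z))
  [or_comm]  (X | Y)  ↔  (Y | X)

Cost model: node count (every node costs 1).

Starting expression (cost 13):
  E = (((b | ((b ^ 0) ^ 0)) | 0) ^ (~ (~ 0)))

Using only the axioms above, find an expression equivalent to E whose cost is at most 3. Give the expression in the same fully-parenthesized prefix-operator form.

(b | b)   [cost 3]

1. [xor_false →] (b ^ 0)  →  b;  E = (((b | (b ^ 0)) | 0) ^ (~ (~ 0)))
2. [or_false →] ((b | (b ^ 0)) | 0)  →  (b | (b ^ 0));  E = ((b | (b ^ 0)) ^ (~ (~ 0)))
3. [not_not →] (~ (~ 0))  →  0;  E = ((b | (b ^ 0)) ^ 0)
4. [xor_false →] (b ^ 0)  →  b;  E = ((b | b) ^ 0)
5. [xor_false →] ((b | b) ^ 0)  →  (b | b);  cost 3 ≤ 3, done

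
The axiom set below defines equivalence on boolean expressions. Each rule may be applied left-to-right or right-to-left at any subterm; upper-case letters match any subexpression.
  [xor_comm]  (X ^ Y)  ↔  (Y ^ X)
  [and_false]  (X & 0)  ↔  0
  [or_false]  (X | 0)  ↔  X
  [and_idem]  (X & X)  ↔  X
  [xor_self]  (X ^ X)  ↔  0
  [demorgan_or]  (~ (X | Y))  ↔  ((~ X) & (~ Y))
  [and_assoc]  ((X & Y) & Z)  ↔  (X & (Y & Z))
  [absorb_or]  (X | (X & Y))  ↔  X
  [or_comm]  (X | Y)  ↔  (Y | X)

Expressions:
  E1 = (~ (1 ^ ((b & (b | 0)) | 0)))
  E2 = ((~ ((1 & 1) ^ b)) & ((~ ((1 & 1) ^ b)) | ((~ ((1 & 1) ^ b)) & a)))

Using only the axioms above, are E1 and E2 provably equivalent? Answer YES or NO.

YES

(1) ((b & (b | 0)) | 0)  =[or_false →]=  (b & (b | 0))    ⊢ (~ (1 ^ (b & (b | 0))))
(2) (b | 0)  =[or_false →]=  b    ⊢ (~ (1 ^ (b & b)))
(3) (b & b)  =[and_idem →]=  b    ⊢ (~ (1 ^ b))
(4) 1  =[and_idem ←]=  (1 & 1)    ⊢ (~ ((1 & 1) ^ b))
(5) (~ ((1 & 1) ^ b))  =[and_idem ←]=  ((~ ((1 & 1) ^ b)) & (~ ((1 & 1) ^ b)))
(6) (~ ((1 & 1) ^ b))  =[absorb_or ←]=  ((~ ((1 & 1) ^ b)) | ((~ ((1 & 1) ^ b)) & a))    ⊢ E2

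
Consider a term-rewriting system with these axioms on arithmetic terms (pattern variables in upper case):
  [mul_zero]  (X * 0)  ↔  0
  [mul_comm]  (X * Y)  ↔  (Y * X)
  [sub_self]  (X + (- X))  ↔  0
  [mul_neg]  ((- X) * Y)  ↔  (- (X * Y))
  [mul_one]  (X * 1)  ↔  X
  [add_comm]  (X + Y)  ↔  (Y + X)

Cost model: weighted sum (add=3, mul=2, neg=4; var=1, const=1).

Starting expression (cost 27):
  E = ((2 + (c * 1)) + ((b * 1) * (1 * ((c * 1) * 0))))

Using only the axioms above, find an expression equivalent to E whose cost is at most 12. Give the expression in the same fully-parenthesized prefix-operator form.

(1) (c * 1)  =[mul_one →]=  c    ⊢ ((2 + (c * 1)) + ((b * 1) * (1 * (c * 0))))
(2) (b * 1)  =[mul_one →]=  b    ⊢ ((2 + (c * 1)) + (b * (1 * (c * 0))))
(3) (c * 0)  =[mul_zero →]=  0    ⊢ ((2 + (c * 1)) + (b * (1 * 0)))
(4) (1 * 0)  =[mul_comm →]=  (0 * 1)    ⊢ ((2 + (c * 1)) + (b * (0 * 1)))
(5) (c * 1)  =[mul_one →]=  c    ⊢ ((2 + c) + (b * (0 * 1)))
(6) (0 * 1)  =[mul_one →]=  0    ⊢ cost 12, within 12

((2 + c) + (b * 0))   [cost 12]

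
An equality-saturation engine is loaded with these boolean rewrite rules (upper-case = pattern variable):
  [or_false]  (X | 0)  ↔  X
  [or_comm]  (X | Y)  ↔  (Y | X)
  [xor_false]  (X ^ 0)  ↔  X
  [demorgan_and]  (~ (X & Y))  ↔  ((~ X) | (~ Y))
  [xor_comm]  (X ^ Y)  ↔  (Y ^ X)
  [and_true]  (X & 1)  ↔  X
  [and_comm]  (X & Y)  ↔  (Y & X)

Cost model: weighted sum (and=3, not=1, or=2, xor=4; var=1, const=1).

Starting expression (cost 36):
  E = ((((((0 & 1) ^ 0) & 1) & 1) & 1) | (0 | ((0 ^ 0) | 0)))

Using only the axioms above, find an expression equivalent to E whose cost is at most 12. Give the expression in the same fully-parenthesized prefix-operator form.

((0 ^ 0) | (0 | 0))   [cost 12]

1. [and_true →] (((0 & 1) ^ 0) & 1)  →  ((0 & 1) ^ 0);  E = (((((0 & 1) ^ 0) & 1) & 1) | (0 | ((0 ^ 0) | 0)))
2. [and_true →] (0 & 1)  →  0;  E = ((((0 ^ 0) & 1) & 1) | (0 | ((0 ^ 0) | 0)))
3. [xor_false →] (0 ^ 0)  →  0;  E = ((((0 ^ 0) & 1) & 1) | (0 | (0 | 0)))
4. [and_true →] (((0 ^ 0) & 1) & 1)  →  ((0 ^ 0) & 1);  E = (((0 ^ 0) & 1) | (0 | (0 | 0)))
5. [or_false →] (0 | 0)  →  0;  E = (((0 ^ 0) & 1) | (0 | 0))
6. [and_true →] ((0 ^ 0) & 1)  →  (0 ^ 0);  cost 12 ≤ 12, done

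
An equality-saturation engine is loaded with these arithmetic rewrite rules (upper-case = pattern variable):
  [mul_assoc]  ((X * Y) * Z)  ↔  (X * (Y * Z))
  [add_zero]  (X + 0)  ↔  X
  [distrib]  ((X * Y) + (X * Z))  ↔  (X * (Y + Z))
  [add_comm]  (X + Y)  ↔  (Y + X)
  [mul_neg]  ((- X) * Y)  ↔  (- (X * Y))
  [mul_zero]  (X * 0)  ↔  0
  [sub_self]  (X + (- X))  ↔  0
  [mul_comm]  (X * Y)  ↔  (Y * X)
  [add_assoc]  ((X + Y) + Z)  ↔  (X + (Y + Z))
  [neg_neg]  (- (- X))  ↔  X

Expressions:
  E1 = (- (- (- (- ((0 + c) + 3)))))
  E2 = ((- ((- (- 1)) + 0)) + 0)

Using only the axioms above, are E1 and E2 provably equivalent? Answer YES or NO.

NO

The axioms are sound identities: if E1 ↔* E2 then E1 and E2 evaluate identically under any assignment.
Under c=0: E1 evaluates to 3, E2 to -1. Distinct ⇒ no rewrite sequence connects them.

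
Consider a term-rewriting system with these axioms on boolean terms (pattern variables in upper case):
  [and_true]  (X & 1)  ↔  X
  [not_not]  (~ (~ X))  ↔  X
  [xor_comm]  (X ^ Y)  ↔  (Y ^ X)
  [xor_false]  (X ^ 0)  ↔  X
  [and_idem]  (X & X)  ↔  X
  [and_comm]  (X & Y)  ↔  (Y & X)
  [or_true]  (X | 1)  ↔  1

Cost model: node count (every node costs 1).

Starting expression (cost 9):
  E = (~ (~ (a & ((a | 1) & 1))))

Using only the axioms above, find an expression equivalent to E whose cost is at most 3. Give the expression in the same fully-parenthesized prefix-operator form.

(a & 1)   [cost 3]

(1) (a | 1)  =[or_true →]=  1    ⊢ (~ (~ (a & (1 & 1))))
(2) (1 & 1)  =[and_true →]=  1    ⊢ (~ (~ (a & 1)))
(3) (~ (~ (a & 1)))  =[not_not →]=  (a & 1)    ⊢ cost 3, within 3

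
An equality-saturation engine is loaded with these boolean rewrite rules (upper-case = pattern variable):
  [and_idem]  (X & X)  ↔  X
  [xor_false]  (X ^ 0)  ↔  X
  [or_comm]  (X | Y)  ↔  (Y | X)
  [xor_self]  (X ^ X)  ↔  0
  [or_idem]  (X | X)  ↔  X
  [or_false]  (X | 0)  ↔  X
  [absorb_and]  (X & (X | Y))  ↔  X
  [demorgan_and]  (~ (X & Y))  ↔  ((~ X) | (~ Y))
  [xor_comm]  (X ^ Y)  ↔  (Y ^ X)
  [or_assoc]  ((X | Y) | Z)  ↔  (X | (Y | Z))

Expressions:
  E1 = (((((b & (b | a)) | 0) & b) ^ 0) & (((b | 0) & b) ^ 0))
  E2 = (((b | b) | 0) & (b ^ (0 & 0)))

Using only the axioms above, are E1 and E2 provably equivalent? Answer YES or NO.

YES

step 1: absorb_and (→) rewrites (b & (b | a)) into b, now ((((b | 0) & b) ^ 0) & (((b | 0) & b) ^ 0))
step 2: and_idem (→) rewrites ((((b | 0) & b) ^ 0) & (((b | 0) & b) ^ 0)) into (((b | 0) & b) ^ 0)
step 3: xor_false (→) rewrites (((b | 0) & b) ^ 0) into ((b | 0) & b)
step 4: xor_false (←) rewrites b into (b ^ 0), now ((b | 0) & (b ^ 0))
step 5: or_idem (←) rewrites b into (b | b), now (((b | b) | 0) & (b ^ 0))
step 6: and_idem (←) rewrites 0 into (0 & 0), which is E2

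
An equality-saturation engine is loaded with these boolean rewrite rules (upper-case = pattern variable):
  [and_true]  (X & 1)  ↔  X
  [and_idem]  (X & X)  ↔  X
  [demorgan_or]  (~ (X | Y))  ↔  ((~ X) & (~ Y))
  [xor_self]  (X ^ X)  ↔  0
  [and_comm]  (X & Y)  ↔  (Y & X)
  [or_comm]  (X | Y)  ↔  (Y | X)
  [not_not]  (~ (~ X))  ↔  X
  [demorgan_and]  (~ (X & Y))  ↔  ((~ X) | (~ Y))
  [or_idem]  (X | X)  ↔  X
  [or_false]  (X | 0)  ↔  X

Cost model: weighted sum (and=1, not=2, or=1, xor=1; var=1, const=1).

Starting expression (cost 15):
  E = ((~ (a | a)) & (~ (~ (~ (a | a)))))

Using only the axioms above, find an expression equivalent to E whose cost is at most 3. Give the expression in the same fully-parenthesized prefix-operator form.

(~ a)   [cost 3]

(1) (~ (~ (~ (a | a))))  =[not_not →]=  (~ (a | a))    ⊢ ((~ (a | a)) & (~ (a | a)))
(2) ((~ (a | a)) & (~ (a | a)))  =[and_idem →]=  (~ (a | a))
(3) (a | a)  =[or_idem →]=  a    ⊢ cost 3, within 3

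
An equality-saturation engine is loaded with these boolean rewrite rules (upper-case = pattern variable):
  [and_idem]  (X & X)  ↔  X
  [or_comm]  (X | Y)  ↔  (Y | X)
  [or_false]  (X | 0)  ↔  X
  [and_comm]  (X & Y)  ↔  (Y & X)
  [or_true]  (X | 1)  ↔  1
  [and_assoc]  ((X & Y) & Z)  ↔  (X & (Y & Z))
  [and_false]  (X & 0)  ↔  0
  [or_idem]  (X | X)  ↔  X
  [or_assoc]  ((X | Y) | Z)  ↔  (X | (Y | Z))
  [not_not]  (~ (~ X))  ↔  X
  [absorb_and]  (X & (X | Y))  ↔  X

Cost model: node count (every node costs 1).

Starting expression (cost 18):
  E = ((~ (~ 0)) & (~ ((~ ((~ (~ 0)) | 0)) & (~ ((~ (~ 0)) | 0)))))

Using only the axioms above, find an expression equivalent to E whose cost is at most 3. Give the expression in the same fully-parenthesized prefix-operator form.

1. [and_idem →] ((~ ((~ (~ 0)) | 0)) & (~ ((~ (~ 0)) | 0)))  →  (~ ((~ (~ 0)) | 0));  E = ((~ (~ 0)) & (~ (~ ((~ (~ 0)) | 0))))
2. [not_not →] (~ (~ ((~ (~ 0)) | 0)))  →  ((~ (~ 0)) | 0);  E = ((~ (~ 0)) & ((~ (~ 0)) | 0))
3. [absorb_and →] ((~ (~ 0)) & ((~ (~ 0)) | 0))  →  (~ (~ 0));  cost 3 ≤ 3, done

(~ (~ 0))   [cost 3]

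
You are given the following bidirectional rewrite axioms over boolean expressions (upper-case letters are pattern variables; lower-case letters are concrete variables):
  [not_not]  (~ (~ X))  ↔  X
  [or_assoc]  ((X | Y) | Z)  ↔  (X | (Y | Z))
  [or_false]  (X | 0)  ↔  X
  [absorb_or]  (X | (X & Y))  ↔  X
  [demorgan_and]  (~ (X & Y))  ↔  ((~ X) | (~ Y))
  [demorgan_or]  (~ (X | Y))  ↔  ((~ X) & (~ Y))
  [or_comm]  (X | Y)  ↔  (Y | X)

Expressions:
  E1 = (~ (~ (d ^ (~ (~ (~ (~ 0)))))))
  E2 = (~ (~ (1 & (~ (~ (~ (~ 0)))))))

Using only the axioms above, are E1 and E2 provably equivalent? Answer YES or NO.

The axioms are sound identities: if E1 ↔* E2 then E1 and E2 evaluate identically under any assignment.
Under d=1: E1 evaluates to 1, E2 to 0. Distinct ⇒ no rewrite sequence connects them.

NO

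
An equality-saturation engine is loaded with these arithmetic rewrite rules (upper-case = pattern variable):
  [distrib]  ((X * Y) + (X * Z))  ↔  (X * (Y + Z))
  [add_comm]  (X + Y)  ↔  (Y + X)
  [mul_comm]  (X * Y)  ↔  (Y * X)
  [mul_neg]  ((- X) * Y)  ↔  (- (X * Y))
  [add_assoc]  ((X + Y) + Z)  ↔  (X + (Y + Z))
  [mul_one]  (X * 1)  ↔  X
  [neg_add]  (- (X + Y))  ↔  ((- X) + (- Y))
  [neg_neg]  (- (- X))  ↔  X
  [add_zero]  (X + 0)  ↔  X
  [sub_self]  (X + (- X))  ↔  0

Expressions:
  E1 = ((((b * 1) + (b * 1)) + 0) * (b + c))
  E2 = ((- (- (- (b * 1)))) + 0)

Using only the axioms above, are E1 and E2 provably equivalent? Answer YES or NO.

All listed rules preserve value, hence provable equivalence implies equal values everywhere; look for a separating assignment.
b=1, c=0 gives E1 ↦ 2, E2 ↦ -1; values differ ⇒ not provably equivalent.

NO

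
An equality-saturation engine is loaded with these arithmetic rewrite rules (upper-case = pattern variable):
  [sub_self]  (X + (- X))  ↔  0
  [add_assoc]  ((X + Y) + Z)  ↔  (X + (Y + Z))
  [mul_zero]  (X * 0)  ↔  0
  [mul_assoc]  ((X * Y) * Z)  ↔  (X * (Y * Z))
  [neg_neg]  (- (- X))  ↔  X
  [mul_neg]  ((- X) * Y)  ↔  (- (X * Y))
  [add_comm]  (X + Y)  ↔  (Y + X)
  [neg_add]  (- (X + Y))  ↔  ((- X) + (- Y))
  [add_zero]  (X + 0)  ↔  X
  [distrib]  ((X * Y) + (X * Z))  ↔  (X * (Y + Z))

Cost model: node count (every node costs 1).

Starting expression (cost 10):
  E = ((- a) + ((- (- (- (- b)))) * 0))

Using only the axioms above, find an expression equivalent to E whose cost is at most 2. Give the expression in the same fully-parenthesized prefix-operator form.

1. [neg_neg →] (- (- (- b)))  →  (- b);  E = ((- a) + ((- (- b)) * 0))
2. [neg_neg →] (- (- b))  →  b;  E = ((- a) + (b * 0))
3. [mul_zero →] (b * 0)  →  0;  E = ((- a) + 0)
4. [add_zero →] ((- a) + 0)  →  (- a);  cost 2 ≤ 2, done

(- a)   [cost 2]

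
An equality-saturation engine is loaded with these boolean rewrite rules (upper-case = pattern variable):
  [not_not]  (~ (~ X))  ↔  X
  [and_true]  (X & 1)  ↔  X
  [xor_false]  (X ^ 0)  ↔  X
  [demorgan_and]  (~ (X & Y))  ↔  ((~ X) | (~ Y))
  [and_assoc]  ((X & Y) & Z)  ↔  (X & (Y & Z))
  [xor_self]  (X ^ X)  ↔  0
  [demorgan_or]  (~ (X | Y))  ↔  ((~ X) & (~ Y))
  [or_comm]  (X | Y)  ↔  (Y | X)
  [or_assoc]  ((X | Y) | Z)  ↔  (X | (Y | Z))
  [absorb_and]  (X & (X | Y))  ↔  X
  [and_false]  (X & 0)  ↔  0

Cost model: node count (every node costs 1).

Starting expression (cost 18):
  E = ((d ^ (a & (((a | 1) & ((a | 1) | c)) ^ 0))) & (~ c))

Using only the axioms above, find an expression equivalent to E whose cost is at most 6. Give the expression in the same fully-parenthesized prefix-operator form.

(1) ((a | 1) & ((a | 1) | c))  =[absorb_and →]=  (a | 1)    ⊢ ((d ^ (a & ((a | 1) ^ 0))) & (~ c))
(2) ((a | 1) ^ 0)  =[xor_false →]=  (a | 1)    ⊢ ((d ^ (a & (a | 1))) & (~ c))
(3) (a & (a | 1))  =[absorb_and →]=  a    ⊢ cost 6, within 6

((d ^ a) & (~ c))   [cost 6]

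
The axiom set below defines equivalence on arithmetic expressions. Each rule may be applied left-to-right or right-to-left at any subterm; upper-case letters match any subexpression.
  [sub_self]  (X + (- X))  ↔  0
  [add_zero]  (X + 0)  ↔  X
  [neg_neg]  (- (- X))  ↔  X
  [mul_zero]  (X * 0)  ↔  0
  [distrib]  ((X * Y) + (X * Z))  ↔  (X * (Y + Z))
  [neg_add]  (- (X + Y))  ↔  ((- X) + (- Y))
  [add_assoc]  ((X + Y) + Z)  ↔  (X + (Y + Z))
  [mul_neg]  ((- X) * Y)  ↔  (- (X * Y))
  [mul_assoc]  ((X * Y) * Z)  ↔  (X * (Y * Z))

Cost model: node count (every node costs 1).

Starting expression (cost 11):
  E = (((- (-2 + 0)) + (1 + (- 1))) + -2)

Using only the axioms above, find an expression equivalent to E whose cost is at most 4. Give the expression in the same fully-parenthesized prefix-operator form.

1. [sub_self →] (1 + (- 1))  →  0;  E = (((- (-2 + 0)) + 0) + -2)
2. [add_zero →] (-2 + 0)  →  -2;  E = (((- -2) + 0) + -2)
3. [add_zero →] ((- -2) + 0)  →  (- -2);  cost 4 ≤ 4, done

((- -2) + -2)   [cost 4]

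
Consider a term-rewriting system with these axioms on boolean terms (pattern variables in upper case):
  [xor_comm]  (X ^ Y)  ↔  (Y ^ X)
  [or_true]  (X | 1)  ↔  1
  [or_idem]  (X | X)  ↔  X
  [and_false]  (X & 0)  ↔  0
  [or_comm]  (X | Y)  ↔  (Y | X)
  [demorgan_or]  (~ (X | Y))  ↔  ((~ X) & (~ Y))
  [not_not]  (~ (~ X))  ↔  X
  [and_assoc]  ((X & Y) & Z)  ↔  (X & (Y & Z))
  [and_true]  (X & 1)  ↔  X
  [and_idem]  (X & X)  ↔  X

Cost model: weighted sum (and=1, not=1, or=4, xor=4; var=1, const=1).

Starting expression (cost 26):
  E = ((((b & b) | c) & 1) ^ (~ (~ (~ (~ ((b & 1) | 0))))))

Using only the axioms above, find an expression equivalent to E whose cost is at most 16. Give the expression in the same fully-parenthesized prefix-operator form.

1. [not_not →] (~ (~ (~ ((b & 1) | 0))))  →  (~ ((b & 1) | 0));  E = ((((b & b) | c) & 1) ^ (~ (~ ((b & 1) | 0))))
2. [not_not →] (~ (~ ((b & 1) | 0)))  →  ((b & 1) | 0);  E = ((((b & b) | c) & 1) ^ ((b & 1) | 0))
3. [and_idem →] (b & b)  →  b;  E = (((b | c) & 1) ^ ((b & 1) | 0))
4. [and_true →] (b & 1)  →  b;  E = (((b | c) & 1) ^ (b | 0))
5. [and_true →] ((b | c) & 1)  →  (b | c);  cost 16 ≤ 16, done

((b | c) ^ (b | 0))   [cost 16]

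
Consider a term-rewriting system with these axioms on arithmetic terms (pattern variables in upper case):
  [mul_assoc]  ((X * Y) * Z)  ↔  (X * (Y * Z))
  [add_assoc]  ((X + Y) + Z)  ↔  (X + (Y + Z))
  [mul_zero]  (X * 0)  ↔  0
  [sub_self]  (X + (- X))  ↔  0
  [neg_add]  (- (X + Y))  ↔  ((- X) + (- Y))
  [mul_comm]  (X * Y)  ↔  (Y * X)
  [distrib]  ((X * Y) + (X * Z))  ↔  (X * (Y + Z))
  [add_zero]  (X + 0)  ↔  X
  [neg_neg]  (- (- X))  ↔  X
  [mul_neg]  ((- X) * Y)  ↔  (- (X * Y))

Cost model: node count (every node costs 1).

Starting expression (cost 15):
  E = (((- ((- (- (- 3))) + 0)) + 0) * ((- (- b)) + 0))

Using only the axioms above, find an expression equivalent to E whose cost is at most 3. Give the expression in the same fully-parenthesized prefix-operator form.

step 1: neg_neg (→) rewrites (- (- 3)) into 3, now (((- ((- 3) + 0)) + 0) * ((- (- b)) + 0))
step 2: add_zero (→) rewrites ((- 3) + 0) into (- 3), now (((- (- 3)) + 0) * ((- (- b)) + 0))
step 3: neg_neg (→) rewrites (- (- 3)) into 3, now ((3 + 0) * ((- (- b)) + 0))
step 4: add_zero (→) rewrites ((- (- b)) + 0) into (- (- b)), now ((3 + 0) * (- (- b)))
step 5: neg_neg (→) rewrites (- (- b)) into b, now ((3 + 0) * b)
step 6: add_zero (→) rewrites (3 + 0) into 3, reaching cost 3 (bound 3)

(3 * b)   [cost 3]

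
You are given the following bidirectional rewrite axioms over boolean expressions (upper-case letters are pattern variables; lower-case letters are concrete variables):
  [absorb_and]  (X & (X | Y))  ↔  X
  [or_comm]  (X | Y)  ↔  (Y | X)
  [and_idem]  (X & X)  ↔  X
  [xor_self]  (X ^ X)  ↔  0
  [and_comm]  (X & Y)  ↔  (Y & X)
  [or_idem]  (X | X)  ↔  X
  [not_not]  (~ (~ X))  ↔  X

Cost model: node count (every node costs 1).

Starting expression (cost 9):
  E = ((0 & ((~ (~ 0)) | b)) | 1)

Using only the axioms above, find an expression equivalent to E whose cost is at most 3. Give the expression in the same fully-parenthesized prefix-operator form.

(0 | 1)   [cost 3]

1. [not_not →] (~ (~ 0))  →  0;  E = ((0 & (0 | b)) | 1)
2. [absorb_and →] (0 & (0 | b))  →  0;  cost 3 ≤ 3, done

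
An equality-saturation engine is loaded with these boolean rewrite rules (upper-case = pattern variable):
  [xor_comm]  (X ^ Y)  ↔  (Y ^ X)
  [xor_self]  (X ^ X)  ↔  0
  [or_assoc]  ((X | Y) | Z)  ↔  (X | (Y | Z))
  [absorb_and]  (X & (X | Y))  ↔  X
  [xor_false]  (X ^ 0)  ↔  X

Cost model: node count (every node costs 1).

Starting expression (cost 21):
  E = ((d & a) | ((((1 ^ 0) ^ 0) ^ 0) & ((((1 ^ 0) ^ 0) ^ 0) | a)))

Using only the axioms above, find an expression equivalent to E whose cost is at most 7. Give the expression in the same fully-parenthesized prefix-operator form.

1. [absorb_and →] ((((1 ^ 0) ^ 0) ^ 0) & ((((1 ^ 0) ^ 0) ^ 0) | a))  →  (((1 ^ 0) ^ 0) ^ 0);  E = ((d & a) | (((1 ^ 0) ^ 0) ^ 0))
2. [xor_false →] (1 ^ 0)  →  1;  E = ((d & a) | ((1 ^ 0) ^ 0))
3. [xor_false →] (1 ^ 0)  →  1;  cost 7 ≤ 7, done

((d & a) | (1 ^ 0))   [cost 7]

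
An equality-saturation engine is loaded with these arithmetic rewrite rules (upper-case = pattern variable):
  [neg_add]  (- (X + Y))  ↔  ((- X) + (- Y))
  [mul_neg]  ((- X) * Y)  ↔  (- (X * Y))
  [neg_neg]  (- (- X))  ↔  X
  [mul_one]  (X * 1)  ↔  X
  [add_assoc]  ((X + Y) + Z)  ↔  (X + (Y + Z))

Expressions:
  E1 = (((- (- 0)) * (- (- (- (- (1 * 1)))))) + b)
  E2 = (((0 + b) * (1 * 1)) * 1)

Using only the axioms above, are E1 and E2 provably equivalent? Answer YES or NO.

YES

(1) (- (- (- (- (1 * 1)))))  =[neg_neg →]=  (- (- (1 * 1)))    ⊢ (((- (- 0)) * (- (- (1 * 1)))) + b)
(2) (1 * 1)  =[mul_one →]=  1    ⊢ (((- (- 0)) * (- (- 1))) + b)
(3) (- (- 0))  =[neg_neg →]=  0    ⊢ ((0 * (- (- 1))) + b)
(4) (- (- 1))  =[neg_neg →]=  1    ⊢ ((0 * 1) + b)
(5) (0 * 1)  =[mul_one →]=  0    ⊢ (0 + b)
(6) (0 + b)  =[mul_one ←]=  ((0 + b) * 1)
(7) ((0 + b) * 1)  =[mul_one ←]=  (((0 + b) * 1) * 1)
(8) 1  =[mul_one ←]=  (1 * 1)    ⊢ E2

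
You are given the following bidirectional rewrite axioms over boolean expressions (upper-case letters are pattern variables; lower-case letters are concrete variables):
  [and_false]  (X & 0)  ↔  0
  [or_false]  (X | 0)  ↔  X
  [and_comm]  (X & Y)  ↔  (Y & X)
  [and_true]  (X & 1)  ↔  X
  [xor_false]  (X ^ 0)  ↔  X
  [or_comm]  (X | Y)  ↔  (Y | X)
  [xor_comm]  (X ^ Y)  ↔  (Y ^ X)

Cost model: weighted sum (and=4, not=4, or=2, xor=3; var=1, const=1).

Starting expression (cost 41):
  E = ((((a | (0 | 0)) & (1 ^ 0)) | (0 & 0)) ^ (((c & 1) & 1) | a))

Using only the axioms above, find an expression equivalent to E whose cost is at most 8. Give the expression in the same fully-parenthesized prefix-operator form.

(a ^ (c | a))   [cost 8]

(1) (0 | 0)  =[or_false →]=  0    ⊢ ((((a | 0) & (1 ^ 0)) | (0 & 0)) ^ (((c & 1) & 1) | a))
(2) (1 ^ 0)  =[xor_false →]=  1    ⊢ ((((a | 0) & 1) | (0 & 0)) ^ (((c & 1) & 1) | a))
(3) (0 & 0)  =[and_false →]=  0    ⊢ ((((a | 0) & 1) | 0) ^ (((c & 1) & 1) | a))
(4) (a | 0)  =[or_false →]=  a    ⊢ (((a & 1) | 0) ^ (((c & 1) & 1) | a))
(5) (a & 1)  =[and_true →]=  a    ⊢ ((a | 0) ^ (((c & 1) & 1) | a))
(6) ((c & 1) & 1)  =[and_true →]=  (c & 1)    ⊢ ((a | 0) ^ ((c & 1) | a))
(7) (a | 0)  =[or_false →]=  a    ⊢ (a ^ ((c & 1) | a))
(8) (c & 1)  =[and_true →]=  c    ⊢ cost 8, within 8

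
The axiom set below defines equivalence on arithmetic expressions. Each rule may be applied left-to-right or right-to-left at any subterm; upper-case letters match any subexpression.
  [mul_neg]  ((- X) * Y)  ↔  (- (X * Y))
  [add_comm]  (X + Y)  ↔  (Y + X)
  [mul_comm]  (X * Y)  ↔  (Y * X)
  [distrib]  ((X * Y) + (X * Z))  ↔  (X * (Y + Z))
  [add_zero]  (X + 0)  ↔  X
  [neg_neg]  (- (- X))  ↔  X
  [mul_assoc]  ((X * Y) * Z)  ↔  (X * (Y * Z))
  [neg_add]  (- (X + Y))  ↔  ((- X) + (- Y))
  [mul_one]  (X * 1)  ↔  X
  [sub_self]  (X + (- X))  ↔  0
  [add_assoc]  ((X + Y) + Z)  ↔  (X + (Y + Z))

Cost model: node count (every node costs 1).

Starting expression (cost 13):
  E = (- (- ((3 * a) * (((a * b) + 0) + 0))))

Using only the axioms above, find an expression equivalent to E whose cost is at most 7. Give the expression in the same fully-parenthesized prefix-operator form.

step 1: add_zero (→) rewrites ((a * b) + 0) into (a * b), now (- (- ((3 * a) * ((a * b) + 0))))
step 2: neg_neg (→) rewrites (- (- ((3 * a) * ((a * b) + 0)))) into ((3 * a) * ((a * b) + 0))
step 3: add_zero (→) rewrites ((a * b) + 0) into (a * b), reaching cost 7 (bound 7)

((3 * a) * (a * b))   [cost 7]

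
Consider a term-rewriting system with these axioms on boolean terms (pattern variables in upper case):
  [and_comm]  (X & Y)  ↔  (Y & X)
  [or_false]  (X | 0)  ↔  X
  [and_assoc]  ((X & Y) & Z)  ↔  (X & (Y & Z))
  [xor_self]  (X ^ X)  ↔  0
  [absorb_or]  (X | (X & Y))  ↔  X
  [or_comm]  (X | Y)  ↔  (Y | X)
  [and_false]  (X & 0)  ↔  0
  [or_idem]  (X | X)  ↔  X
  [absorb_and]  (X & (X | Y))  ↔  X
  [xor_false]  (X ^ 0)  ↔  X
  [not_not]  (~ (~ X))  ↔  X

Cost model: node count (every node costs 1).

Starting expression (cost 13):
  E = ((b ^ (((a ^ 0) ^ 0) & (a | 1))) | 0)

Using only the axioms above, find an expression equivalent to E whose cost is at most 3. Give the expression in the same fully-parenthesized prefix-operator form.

(b ^ a)   [cost 3]

step 1: xor_false (→) rewrites ((a ^ 0) ^ 0) into (a ^ 0), now ((b ^ ((a ^ 0) & (a | 1))) | 0)
step 2: or_false (→) rewrites ((b ^ ((a ^ 0) & (a | 1))) | 0) into (b ^ ((a ^ 0) & (a | 1)))
step 3: xor_false (→) rewrites (a ^ 0) into a, now (b ^ (a & (a | 1)))
step 4: absorb_and (→) rewrites (a & (a | 1)) into a, reaching cost 3 (bound 3)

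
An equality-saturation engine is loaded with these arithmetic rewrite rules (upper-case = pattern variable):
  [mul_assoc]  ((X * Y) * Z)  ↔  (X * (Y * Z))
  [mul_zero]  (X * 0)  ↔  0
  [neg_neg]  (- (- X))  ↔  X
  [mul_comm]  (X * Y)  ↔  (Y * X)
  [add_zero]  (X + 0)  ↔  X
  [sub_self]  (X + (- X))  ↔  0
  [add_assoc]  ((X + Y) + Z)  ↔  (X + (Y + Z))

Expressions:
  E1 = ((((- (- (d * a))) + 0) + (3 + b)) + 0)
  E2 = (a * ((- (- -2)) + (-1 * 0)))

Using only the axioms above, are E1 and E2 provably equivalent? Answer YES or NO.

All listed rules preserve value, hence provable equivalence implies equal values everywhere; look for a separating assignment.
a=0, b=0, d=0 gives E1 ↦ 3, E2 ↦ 0; values differ ⇒ not provably equivalent.

NO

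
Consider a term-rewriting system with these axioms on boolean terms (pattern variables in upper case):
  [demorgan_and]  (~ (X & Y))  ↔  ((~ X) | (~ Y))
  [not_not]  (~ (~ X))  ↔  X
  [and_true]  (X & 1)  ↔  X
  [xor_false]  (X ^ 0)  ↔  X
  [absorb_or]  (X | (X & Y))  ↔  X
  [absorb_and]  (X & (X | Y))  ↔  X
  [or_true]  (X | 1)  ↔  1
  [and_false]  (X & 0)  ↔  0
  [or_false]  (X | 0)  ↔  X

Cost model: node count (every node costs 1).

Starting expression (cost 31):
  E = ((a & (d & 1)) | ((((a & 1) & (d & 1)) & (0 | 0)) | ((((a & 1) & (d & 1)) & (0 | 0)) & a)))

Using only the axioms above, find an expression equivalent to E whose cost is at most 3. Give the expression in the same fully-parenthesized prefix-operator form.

(a & d)   [cost 3]

step 1: absorb_or (→) rewrites ((((a & 1) & (d & 1)) & (0 | 0)) | ((((a & 1) & (d & 1)) & (0 | 0)) & a)) into (((a & 1) & (d & 1)) & (0 | 0)), now ((a & (d & 1)) | (((a & 1) & (d & 1)) & (0 | 0)))
step 2: and_true (→) rewrites (a & 1) into a, now ((a & (d & 1)) | ((a & (d & 1)) & (0 | 0)))
step 3: or_false (→) rewrites (0 | 0) into 0, now ((a & (d & 1)) | ((a & (d & 1)) & 0))
step 4: absorb_or (→) rewrites ((a & (d & 1)) | ((a & (d & 1)) & 0)) into (a & (d & 1))
step 5: and_true (→) rewrites (d & 1) into d, reaching cost 3 (bound 3)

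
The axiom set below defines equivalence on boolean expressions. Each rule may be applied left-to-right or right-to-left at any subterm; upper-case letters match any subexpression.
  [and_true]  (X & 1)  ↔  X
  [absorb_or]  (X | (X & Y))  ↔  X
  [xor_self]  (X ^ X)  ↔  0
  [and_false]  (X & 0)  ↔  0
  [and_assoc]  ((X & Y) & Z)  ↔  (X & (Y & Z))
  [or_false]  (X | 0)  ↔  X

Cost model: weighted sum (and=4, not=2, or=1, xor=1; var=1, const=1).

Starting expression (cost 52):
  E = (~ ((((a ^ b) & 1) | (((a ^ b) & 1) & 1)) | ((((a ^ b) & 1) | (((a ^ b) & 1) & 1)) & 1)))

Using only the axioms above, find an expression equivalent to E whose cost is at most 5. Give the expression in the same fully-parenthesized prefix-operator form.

(~ (a ^ b))   [cost 5]

step 1: absorb_or (→) rewrites ((((a ^ b) & 1) | (((a ^ b) & 1) & 1)) | ((((a ^ b) & 1) | (((a ^ b) & 1) & 1)) & 1)) into (((a ^ b) & 1) | (((a ^ b) & 1) & 1)), now (~ (((a ^ b) & 1) | (((a ^ b) & 1) & 1)))
step 2: absorb_or (→) rewrites (((a ^ b) & 1) | (((a ^ b) & 1) & 1)) into ((a ^ b) & 1), now (~ ((a ^ b) & 1))
step 3: and_true (→) rewrites ((a ^ b) & 1) into (a ^ b), reaching cost 5 (bound 5)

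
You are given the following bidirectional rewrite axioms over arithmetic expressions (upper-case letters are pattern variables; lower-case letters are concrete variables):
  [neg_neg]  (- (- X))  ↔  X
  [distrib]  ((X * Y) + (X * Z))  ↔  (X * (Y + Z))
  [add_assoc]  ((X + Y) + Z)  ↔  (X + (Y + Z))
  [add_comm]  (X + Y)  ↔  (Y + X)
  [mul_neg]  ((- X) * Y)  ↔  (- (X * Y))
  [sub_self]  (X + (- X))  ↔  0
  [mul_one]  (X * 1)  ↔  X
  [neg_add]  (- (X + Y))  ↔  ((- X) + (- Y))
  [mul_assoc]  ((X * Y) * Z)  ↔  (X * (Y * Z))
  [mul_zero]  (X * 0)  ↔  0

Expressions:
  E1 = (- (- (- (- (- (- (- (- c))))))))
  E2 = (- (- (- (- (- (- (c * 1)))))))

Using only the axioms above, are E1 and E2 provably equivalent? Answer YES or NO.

1. [neg_neg →] (- (- (- (- c))))  →  (- (- c));  E1 = (- (- (- (- (- (- c))))))
2. [mul_one ←] c  →  (c * 1);  this is E2

YES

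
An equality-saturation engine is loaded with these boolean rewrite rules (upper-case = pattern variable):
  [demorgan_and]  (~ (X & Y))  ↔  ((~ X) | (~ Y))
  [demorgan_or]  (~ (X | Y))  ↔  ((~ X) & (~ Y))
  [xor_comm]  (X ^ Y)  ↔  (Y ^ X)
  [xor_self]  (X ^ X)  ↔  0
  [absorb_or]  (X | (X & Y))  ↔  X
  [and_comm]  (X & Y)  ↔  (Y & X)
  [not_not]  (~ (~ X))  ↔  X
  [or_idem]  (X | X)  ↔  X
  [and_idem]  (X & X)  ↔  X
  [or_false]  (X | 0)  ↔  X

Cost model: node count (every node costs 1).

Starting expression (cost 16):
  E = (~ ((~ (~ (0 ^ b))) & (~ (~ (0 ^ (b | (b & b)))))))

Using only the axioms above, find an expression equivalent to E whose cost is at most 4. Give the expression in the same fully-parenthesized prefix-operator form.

1. [absorb_or →] (b | (b & b))  →  b;  E = (~ ((~ (~ (0 ^ b))) & (~ (~ (0 ^ b)))))
2. [and_idem →] ((~ (~ (0 ^ b))) & (~ (~ (0 ^ b))))  →  (~ (~ (0 ^ b)));  E = (~ (~ (~ (0 ^ b))))
3. [not_not →] (~ (~ (~ (0 ^ b))))  →  (~ (0 ^ b));  cost 4 ≤ 4, done

(~ (0 ^ b))   [cost 4]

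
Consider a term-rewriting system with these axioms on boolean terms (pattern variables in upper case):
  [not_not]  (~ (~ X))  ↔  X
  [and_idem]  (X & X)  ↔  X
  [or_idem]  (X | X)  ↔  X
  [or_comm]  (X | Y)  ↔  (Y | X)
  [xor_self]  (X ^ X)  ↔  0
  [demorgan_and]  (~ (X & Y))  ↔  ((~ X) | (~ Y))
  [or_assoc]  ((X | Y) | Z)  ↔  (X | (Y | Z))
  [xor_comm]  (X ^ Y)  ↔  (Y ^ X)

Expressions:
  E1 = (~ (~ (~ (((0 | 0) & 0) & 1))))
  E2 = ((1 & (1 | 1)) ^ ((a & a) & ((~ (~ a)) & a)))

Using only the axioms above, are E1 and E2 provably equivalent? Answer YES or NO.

Every axiom is a valid identity, so a rewrite proof would force E1 and E2 to agree under every assignment.
At a=1: E1 = 1 but E2 = 0; they differ, so no derivation exists.

NO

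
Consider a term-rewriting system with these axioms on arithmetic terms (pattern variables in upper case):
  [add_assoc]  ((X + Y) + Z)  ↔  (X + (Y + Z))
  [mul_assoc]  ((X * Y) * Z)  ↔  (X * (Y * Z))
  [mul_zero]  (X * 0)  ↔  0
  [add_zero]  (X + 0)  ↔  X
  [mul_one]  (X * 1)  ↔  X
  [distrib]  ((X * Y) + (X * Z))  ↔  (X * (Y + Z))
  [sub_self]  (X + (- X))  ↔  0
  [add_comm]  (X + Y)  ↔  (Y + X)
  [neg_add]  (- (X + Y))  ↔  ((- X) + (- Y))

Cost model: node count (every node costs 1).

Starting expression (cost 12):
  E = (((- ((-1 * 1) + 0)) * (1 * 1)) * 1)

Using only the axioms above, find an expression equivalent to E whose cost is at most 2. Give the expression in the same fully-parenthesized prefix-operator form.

1. [mul_one →] (-1 * 1)  →  -1;  E = (((- (-1 + 0)) * (1 * 1)) * 1)
2. [mul_one →] (1 * 1)  →  1;  E = (((- (-1 + 0)) * 1) * 1)
3. [mul_one →] (((- (-1 + 0)) * 1) * 1)  →  ((- (-1 + 0)) * 1)
4. [mul_one →] ((- (-1 + 0)) * 1)  →  (- (-1 + 0))
5. [add_zero →] (-1 + 0)  →  -1;  cost 2 ≤ 2, done

(- -1)   [cost 2]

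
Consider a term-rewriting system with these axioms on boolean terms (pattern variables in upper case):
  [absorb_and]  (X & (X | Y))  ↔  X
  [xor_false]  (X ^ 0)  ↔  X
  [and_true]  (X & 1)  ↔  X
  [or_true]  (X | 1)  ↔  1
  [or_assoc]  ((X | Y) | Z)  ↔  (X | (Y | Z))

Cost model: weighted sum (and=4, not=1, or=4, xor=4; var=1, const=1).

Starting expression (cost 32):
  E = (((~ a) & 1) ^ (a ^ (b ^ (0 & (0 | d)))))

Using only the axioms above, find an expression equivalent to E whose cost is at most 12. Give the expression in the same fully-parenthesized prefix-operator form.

((~ a) ^ (a ^ b))   [cost 12]

1. [absorb_and →] (0 & (0 | d))  →  0;  E = (((~ a) & 1) ^ (a ^ (b ^ 0)))
2. [and_true →] ((~ a) & 1)  →  (~ a);  E = ((~ a) ^ (a ^ (b ^ 0)))
3. [xor_false →] (b ^ 0)  →  b;  cost 12 ≤ 12, done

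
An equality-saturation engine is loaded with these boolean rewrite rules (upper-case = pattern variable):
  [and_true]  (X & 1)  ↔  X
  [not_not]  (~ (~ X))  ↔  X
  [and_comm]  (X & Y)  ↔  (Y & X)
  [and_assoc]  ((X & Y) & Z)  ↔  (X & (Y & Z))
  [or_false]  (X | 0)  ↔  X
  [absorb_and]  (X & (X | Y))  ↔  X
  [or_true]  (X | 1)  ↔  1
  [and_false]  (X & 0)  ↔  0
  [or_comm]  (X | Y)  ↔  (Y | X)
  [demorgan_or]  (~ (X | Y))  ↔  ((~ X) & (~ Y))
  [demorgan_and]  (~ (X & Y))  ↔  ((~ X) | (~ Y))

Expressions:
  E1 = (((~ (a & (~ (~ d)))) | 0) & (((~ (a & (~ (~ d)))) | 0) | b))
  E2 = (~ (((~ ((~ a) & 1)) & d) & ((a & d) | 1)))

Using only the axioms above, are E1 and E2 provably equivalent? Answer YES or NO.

YES

(1) (((~ (a & (~ (~ d)))) | 0) & (((~ (a & (~ (~ d)))) | 0) | b))  =[absorb_and →]=  ((~ (a & (~ (~ d)))) | 0)
(2) (~ (~ d))  =[not_not →]=  d    ⊢ ((~ (a & d)) | 0)
(3) ((~ (a & d)) | 0)  =[or_false →]=  (~ (a & d))
(4) (a & d)  =[absorb_and ←]=  ((a & d) & ((a & d) | 1))    ⊢ (~ ((a & d) & ((a & d) | 1)))
(5) a  =[not_not ←]=  (~ (~ a))    ⊢ (~ (((~ (~ a)) & d) & ((a & d) | 1)))
(6) (~ a)  =[and_true ←]=  ((~ a) & 1)    ⊢ E2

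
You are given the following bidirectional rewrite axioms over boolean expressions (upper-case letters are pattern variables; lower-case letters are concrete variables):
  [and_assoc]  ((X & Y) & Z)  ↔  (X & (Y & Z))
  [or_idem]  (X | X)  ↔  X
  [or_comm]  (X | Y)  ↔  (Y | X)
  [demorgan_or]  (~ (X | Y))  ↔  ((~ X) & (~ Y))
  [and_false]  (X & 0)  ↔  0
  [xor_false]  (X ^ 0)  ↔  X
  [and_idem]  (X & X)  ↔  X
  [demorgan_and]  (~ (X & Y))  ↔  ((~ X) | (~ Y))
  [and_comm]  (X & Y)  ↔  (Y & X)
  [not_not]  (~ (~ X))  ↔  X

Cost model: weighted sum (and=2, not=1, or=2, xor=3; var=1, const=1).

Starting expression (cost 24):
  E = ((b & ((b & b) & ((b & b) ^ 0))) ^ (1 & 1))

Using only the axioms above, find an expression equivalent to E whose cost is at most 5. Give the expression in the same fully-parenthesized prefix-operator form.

step 1: xor_false (→) rewrites ((b & b) ^ 0) into (b & b), now ((b & ((b & b) & (b & b))) ^ (1 & 1))
step 2: and_idem (→) rewrites ((b & b) & (b & b)) into (b & b), now ((b & (b & b)) ^ (1 & 1))
step 3: and_idem (→) rewrites (b & b) into b, now ((b & b) ^ (1 & 1))
step 4: and_idem (→) rewrites (b & b) into b, now (b ^ (1 & 1))
step 5: and_idem (→) rewrites (1 & 1) into 1, reaching cost 5 (bound 5)

(b ^ 1)   [cost 5]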